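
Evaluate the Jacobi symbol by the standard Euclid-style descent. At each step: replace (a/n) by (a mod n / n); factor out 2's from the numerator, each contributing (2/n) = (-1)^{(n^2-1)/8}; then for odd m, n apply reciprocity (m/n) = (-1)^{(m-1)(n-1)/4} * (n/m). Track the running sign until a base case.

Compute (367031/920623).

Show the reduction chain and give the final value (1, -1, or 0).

reciprocity: (367031/920623) = -1·(920623/367031) since 367031 mod 4 = 3, 920623 mod 4 = 3; sign now -1
(920623/367031) = (186561/367031)   [reduce mod 367031]
reciprocity: (186561/367031) = +1·(367031/186561) since 186561 mod 4 = 1, 367031 mod 4 = 3; sign now -1
(367031/186561) = (180470/186561)   [reduce mod 186561]
180470 = 2^1·90235; (2/186561) = +1 since 186561 mod 8 = 1, so (180470/186561) = (+1)^1·(90235/186561); sign now -1
reciprocity: (90235/186561) = +1·(186561/90235) since 90235 mod 4 = 3, 186561 mod 4 = 1; sign now -1
(186561/90235) = (6091/90235)   [reduce mod 90235]
reciprocity: (6091/90235) = -1·(90235/6091) since 6091 mod 4 = 3, 90235 mod 4 = 3; sign now +1
(90235/6091) = (4961/6091)   [reduce mod 6091]
reciprocity: (4961/6091) = +1·(6091/4961) since 4961 mod 4 = 1, 6091 mod 4 = 3; sign now +1
(6091/4961) = (1130/4961)   [reduce mod 4961]
1130 = 2^1·565; (2/4961) = +1 since 4961 mod 8 = 1, so (1130/4961) = (+1)^1·(565/4961); sign now +1
reciprocity: (565/4961) = +1·(4961/565) since 565 mod 4 = 1, 4961 mod 4 = 1; sign now +1
(4961/565) = (441/565)   [reduce mod 565]
reciprocity: (441/565) = +1·(565/441) since 441 mod 4 = 1, 565 mod 4 = 1; sign now +1
(565/441) = (124/441)   [reduce mod 441]
124 = 2^2·31; (2/441) = +1 since 441 mod 8 = 1, so (124/441) = (+1)^2·(31/441); sign now +1
reciprocity: (31/441) = +1·(441/31) since 31 mod 4 = 3, 441 mod 4 = 1; sign now +1
(441/31) = (7/31)   [reduce mod 31]
reciprocity: (7/31) = -1·(31/7) since 7 mod 4 = 3, 31 mod 4 = 3; sign now -1
(31/7) = (3/7)   [reduce mod 7]
reciprocity: (3/7) = -1·(7/3) since 3 mod 4 = 3, 7 mod 4 = 3; sign now +1
(7/3) = (1/3)   [reduce mod 3]
(1/3) = 1; final value = sign = +1

1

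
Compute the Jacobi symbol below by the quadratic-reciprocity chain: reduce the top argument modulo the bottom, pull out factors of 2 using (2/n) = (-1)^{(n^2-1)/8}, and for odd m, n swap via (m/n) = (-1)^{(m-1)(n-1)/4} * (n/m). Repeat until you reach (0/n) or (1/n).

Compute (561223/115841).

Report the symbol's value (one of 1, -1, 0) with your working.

(561223/115841) = (97859/115841)   [reduce mod 115841]
reciprocity: (97859/115841) = +1·(115841/97859) since 97859 mod 4 = 3, 115841 mod 4 = 1; sign now +1
(115841/97859) = (17982/97859)   [reduce mod 97859]
17982 = 2^1·8991; (2/97859) = -1 since 97859 mod 8 = 3, so (17982/97859) = (-1)^1·(8991/97859); sign now -1
reciprocity: (8991/97859) = -1·(97859/8991) since 8991 mod 4 = 3, 97859 mod 4 = 3; sign now +1
(97859/8991) = (7949/8991)   [reduce mod 8991]
reciprocity: (7949/8991) = +1·(8991/7949) since 7949 mod 4 = 1, 8991 mod 4 = 3; sign now +1
(8991/7949) = (1042/7949)   [reduce mod 7949]
1042 = 2^1·521; (2/7949) = -1 since 7949 mod 8 = 5, so (1042/7949) = (-1)^1·(521/7949); sign now -1
reciprocity: (521/7949) = +1·(7949/521) since 521 mod 4 = 1, 7949 mod 4 = 1; sign now -1
(7949/521) = (134/521)   [reduce mod 521]
134 = 2^1·67; (2/521) = +1 since 521 mod 8 = 1, so (134/521) = (+1)^1·(67/521); sign now -1
reciprocity: (67/521) = +1·(521/67) since 67 mod 4 = 3, 521 mod 4 = 1; sign now -1
(521/67) = (52/67)   [reduce mod 67]
52 = 2^2·13; (2/67) = -1 since 67 mod 8 = 3, so (52/67) = (-1)^2·(13/67); sign now -1
reciprocity: (13/67) = +1·(67/13) since 13 mod 4 = 1, 67 mod 4 = 3; sign now -1
(67/13) = (2/13)   [reduce mod 13]
2 = 2^1·1; (2/13) = -1 since 13 mod 8 = 5, so (2/13) = (-1)^1·(1/13); sign now +1
(1/13) = 1; final value = sign = +1

1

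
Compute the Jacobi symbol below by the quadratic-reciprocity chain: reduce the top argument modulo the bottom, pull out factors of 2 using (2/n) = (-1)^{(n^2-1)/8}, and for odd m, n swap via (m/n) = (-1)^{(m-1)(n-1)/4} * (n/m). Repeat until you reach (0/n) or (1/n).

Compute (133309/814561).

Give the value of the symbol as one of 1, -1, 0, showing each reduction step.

flip (133309/814561) -> (814561/133309): both odd, 133309 mod 4 = 1, 814561 mod 4 = 1, so the flip contributes +1; sign now +1
(814561/133309): 814561 mod 133309 = 14707, so (814561/133309) = (14707/133309)
flip (14707/133309) -> (133309/14707): both odd, 14707 mod 4 = 3, 133309 mod 4 = 1, so the flip contributes +1; sign now +1
(133309/14707): 133309 mod 14707 = 946, so (133309/14707) = (946/14707)
factor out 2^1: 946 = 2^1·473; with 14707 mod 8 = 3, (2/14707) = -1; sign now -1; continue with (473/14707)
flip (473/14707) -> (14707/473): both odd, 473 mod 4 = 1, 14707 mod 4 = 3, so the flip contributes +1; sign now -1
(14707/473): 14707 mod 473 = 44, so (14707/473) = (44/473)
factor out 2^2: 44 = 2^2·11; with 473 mod 8 = 1, (2/473) = +1; sign now -1; continue with (11/473)
flip (11/473) -> (473/11): both odd, 11 mod 4 = 3, 473 mod 4 = 1, so the flip contributes +1; sign now -1
(473/11): 473 mod 11 = 0, so (473/11) = (0/11)
reached (0/11); gcd(a, n) > 1, so (0/11) = 0 and the symbol is 0

0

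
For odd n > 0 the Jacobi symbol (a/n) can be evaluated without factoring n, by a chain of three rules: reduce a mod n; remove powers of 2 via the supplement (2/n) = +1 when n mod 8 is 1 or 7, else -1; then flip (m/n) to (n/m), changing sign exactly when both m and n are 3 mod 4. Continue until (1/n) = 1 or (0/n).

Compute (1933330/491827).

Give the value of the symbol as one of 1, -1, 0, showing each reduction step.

0

(1933330/491827): 1933330 mod 491827 = 457849, so (1933330/491827) = (457849/491827)
flip (457849/491827) -> (491827/457849): both odd, 457849 mod 4 = 1, 491827 mod 4 = 3, so the flip contributes +1; sign now +1
(491827/457849): 491827 mod 457849 = 33978, so (491827/457849) = (33978/457849)
factor out 2^1: 33978 = 2^1·16989; with 457849 mod 8 = 1, (2/457849) = +1; sign now +1; continue with (16989/457849)
flip (16989/457849) -> (457849/16989): both odd, 16989 mod 4 = 1, 457849 mod 4 = 1, so the flip contributes +1; sign now +1
(457849/16989): 457849 mod 16989 = 16135, so (457849/16989) = (16135/16989)
flip (16135/16989) -> (16989/16135): both odd, 16135 mod 4 = 3, 16989 mod 4 = 1, so the flip contributes +1; sign now +1
(16989/16135): 16989 mod 16135 = 854, so (16989/16135) = (854/16135)
factor out 2^1: 854 = 2^1·427; with 16135 mod 8 = 7, (2/16135) = +1; sign now +1; continue with (427/16135)
flip (427/16135) -> (16135/427): both odd, 427 mod 4 = 3, 16135 mod 4 = 3, so the flip contributes -1; sign now -1
(16135/427): 16135 mod 427 = 336, so (16135/427) = (336/427)
factor out 2^4: 336 = 2^4·21; with 427 mod 8 = 3, (2/427) = -1; sign now -1; continue with (21/427)
flip (21/427) -> (427/21): both odd, 21 mod 4 = 1, 427 mod 4 = 3, so the flip contributes +1; sign now -1
(427/21): 427 mod 21 = 7, so (427/21) = (7/21)
flip (7/21) -> (21/7): both odd, 7 mod 4 = 3, 21 mod 4 = 1, so the flip contributes +1; sign now -1
(21/7): 21 mod 7 = 0, so (21/7) = (0/7)
reached (0/7); gcd(a, n) > 1, so (0/7) = 0 and the symbol is 0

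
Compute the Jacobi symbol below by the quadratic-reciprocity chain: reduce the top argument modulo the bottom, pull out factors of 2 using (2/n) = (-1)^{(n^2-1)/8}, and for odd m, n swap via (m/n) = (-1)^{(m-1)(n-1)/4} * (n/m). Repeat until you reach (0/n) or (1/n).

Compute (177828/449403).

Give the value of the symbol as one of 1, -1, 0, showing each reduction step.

0

factor out 2^2: 177828 = 2^2·44457; with 449403 mod 8 = 3, (2/449403) = -1; sign now +1; continue with (44457/449403)
flip (44457/449403) -> (449403/44457): both odd, 44457 mod 4 = 1, 449403 mod 4 = 3, so the flip contributes +1; sign now +1
(449403/44457): 449403 mod 44457 = 4833, so (449403/44457) = (4833/44457)
flip (4833/44457) -> (44457/4833): both odd, 4833 mod 4 = 1, 44457 mod 4 = 1, so the flip contributes +1; sign now +1
(44457/4833): 44457 mod 4833 = 960, so (44457/4833) = (960/4833)
factor out 2^6: 960 = 2^6·15; with 4833 mod 8 = 1, (2/4833) = +1; sign now +1; continue with (15/4833)
flip (15/4833) -> (4833/15): both odd, 15 mod 4 = 3, 4833 mod 4 = 1, so the flip contributes +1; sign now +1
(4833/15): 4833 mod 15 = 3, so (4833/15) = (3/15)
flip (3/15) -> (15/3): both odd, 3 mod 4 = 3, 15 mod 4 = 3, so the flip contributes -1; sign now -1
(15/3): 15 mod 3 = 0, so (15/3) = (0/3)
reached (0/3); gcd(a, n) > 1, so (0/3) = 0 and the symbol is 0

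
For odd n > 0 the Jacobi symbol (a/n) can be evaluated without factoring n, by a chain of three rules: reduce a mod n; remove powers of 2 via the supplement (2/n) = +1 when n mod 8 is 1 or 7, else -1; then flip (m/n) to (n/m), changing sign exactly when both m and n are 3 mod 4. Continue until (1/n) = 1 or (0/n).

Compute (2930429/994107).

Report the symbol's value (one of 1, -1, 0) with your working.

(2930429/994107) = (942215/994107)   [reduce mod 994107]
reciprocity: (942215/994107) = -1·(994107/942215) since 942215 mod 4 = 3, 994107 mod 4 = 3; sign now -1
(994107/942215) = (51892/942215)   [reduce mod 942215]
51892 = 2^2·12973; (2/942215) = +1 since 942215 mod 8 = 7, so (51892/942215) = (+1)^2·(12973/942215); sign now -1
reciprocity: (12973/942215) = +1·(942215/12973) since 12973 mod 4 = 1, 942215 mod 4 = 3; sign now -1
(942215/12973) = (8159/12973)   [reduce mod 12973]
reciprocity: (8159/12973) = +1·(12973/8159) since 8159 mod 4 = 3, 12973 mod 4 = 1; sign now -1
(12973/8159) = (4814/8159)   [reduce mod 8159]
4814 = 2^1·2407; (2/8159) = +1 since 8159 mod 8 = 7, so (4814/8159) = (+1)^1·(2407/8159); sign now -1
reciprocity: (2407/8159) = -1·(8159/2407) since 2407 mod 4 = 3, 8159 mod 4 = 3; sign now +1
(8159/2407) = (938/2407)   [reduce mod 2407]
938 = 2^1·469; (2/2407) = +1 since 2407 mod 8 = 7, so (938/2407) = (+1)^1·(469/2407); sign now +1
reciprocity: (469/2407) = +1·(2407/469) since 469 mod 4 = 1, 2407 mod 4 = 3; sign now +1
(2407/469) = (62/469)   [reduce mod 469]
62 = 2^1·31; (2/469) = -1 since 469 mod 8 = 5, so (62/469) = (-1)^1·(31/469); sign now -1
reciprocity: (31/469) = +1·(469/31) since 31 mod 4 = 3, 469 mod 4 = 1; sign now -1
(469/31) = (4/31)   [reduce mod 31]
4 = 2^2·1; (2/31) = +1 since 31 mod 8 = 7, so (4/31) = (+1)^2·(1/31); sign now -1
(1/31) = 1; final value = sign = -1

-1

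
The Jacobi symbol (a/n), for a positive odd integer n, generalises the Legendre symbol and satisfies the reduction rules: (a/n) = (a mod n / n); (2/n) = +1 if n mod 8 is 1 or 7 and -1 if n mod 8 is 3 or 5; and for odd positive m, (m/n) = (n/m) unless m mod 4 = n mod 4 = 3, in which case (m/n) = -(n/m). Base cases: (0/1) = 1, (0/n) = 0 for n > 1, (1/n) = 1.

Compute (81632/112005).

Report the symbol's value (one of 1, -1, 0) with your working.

81632 = 2^5·2551; (2/112005) = -1 since 112005 mod 8 = 5, so (81632/112005) = (-1)^5·(2551/112005); sign now -1
reciprocity: (2551/112005) = +1·(112005/2551) since 2551 mod 4 = 3, 112005 mod 4 = 1; sign now -1
(112005/2551) = (2312/2551)   [reduce mod 2551]
2312 = 2^3·289; (2/2551) = +1 since 2551 mod 8 = 7, so (2312/2551) = (+1)^3·(289/2551); sign now -1
reciprocity: (289/2551) = +1·(2551/289) since 289 mod 4 = 1, 2551 mod 4 = 3; sign now -1
(2551/289) = (239/289)   [reduce mod 289]
reciprocity: (239/289) = +1·(289/239) since 239 mod 4 = 3, 289 mod 4 = 1; sign now -1
(289/239) = (50/239)   [reduce mod 239]
50 = 2^1·25; (2/239) = +1 since 239 mod 8 = 7, so (50/239) = (+1)^1·(25/239); sign now -1
reciprocity: (25/239) = +1·(239/25) since 25 mod 4 = 1, 239 mod 4 = 3; sign now -1
(239/25) = (14/25)   [reduce mod 25]
14 = 2^1·7; (2/25) = +1 since 25 mod 8 = 1, so (14/25) = (+1)^1·(7/25); sign now -1
reciprocity: (7/25) = +1·(25/7) since 7 mod 4 = 3, 25 mod 4 = 1; sign now -1
(25/7) = (4/7)   [reduce mod 7]
4 = 2^2·1; (2/7) = +1 since 7 mod 8 = 7, so (4/7) = (+1)^2·(1/7); sign now -1
(1/7) = 1; final value = sign = -1

-1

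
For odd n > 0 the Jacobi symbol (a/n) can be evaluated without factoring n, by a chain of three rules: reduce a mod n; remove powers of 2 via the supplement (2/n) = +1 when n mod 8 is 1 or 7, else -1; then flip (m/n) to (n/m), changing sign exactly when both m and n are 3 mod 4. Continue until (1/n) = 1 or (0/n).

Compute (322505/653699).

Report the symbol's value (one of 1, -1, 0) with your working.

reciprocity: (322505/653699) = +1·(653699/322505) since 322505 mod 4 = 1, 653699 mod 4 = 3; sign now +1
(653699/322505) = (8689/322505)   [reduce mod 322505]
reciprocity: (8689/322505) = +1·(322505/8689) since 8689 mod 4 = 1, 322505 mod 4 = 1; sign now +1
(322505/8689) = (1012/8689)   [reduce mod 8689]
1012 = 2^2·253; (2/8689) = +1 since 8689 mod 8 = 1, so (1012/8689) = (+1)^2·(253/8689); sign now +1
reciprocity: (253/8689) = +1·(8689/253) since 253 mod 4 = 1, 8689 mod 4 = 1; sign now +1
(8689/253) = (87/253)   [reduce mod 253]
reciprocity: (87/253) = +1·(253/87) since 87 mod 4 = 3, 253 mod 4 = 1; sign now +1
(253/87) = (79/87)   [reduce mod 87]
reciprocity: (79/87) = -1·(87/79) since 79 mod 4 = 3, 87 mod 4 = 3; sign now -1
(87/79) = (8/79)   [reduce mod 79]
8 = 2^3·1; (2/79) = +1 since 79 mod 8 = 7, so (8/79) = (+1)^3·(1/79); sign now -1
(1/79) = 1; final value = sign = -1

-1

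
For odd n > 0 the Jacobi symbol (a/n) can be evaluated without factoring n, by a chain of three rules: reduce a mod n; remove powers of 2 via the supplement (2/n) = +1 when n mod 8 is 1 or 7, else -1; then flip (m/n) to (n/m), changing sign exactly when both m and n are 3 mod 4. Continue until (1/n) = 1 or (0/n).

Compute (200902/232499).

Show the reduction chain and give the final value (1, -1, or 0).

1

factor out 2^1: 200902 = 2^1·100451; with 232499 mod 8 = 3, (2/232499) = -1; sign now -1; continue with (100451/232499)
flip (100451/232499) -> (232499/100451): both odd, 100451 mod 4 = 3, 232499 mod 4 = 3, so the flip contributes -1; sign now +1
(232499/100451): 232499 mod 100451 = 31597, so (232499/100451) = (31597/100451)
flip (31597/100451) -> (100451/31597): both odd, 31597 mod 4 = 1, 100451 mod 4 = 3, so the flip contributes +1; sign now +1
(100451/31597): 100451 mod 31597 = 5660, so (100451/31597) = (5660/31597)
factor out 2^2: 5660 = 2^2·1415; with 31597 mod 8 = 5, (2/31597) = -1; sign now +1; continue with (1415/31597)
flip (1415/31597) -> (31597/1415): both odd, 1415 mod 4 = 3, 31597 mod 4 = 1, so the flip contributes +1; sign now +1
(31597/1415): 31597 mod 1415 = 467, so (31597/1415) = (467/1415)
flip (467/1415) -> (1415/467): both odd, 467 mod 4 = 3, 1415 mod 4 = 3, so the flip contributes -1; sign now -1
(1415/467): 1415 mod 467 = 14, so (1415/467) = (14/467)
factor out 2^1: 14 = 2^1·7; with 467 mod 8 = 3, (2/467) = -1; sign now +1; continue with (7/467)
flip (7/467) -> (467/7): both odd, 7 mod 4 = 3, 467 mod 4 = 3, so the flip contributes -1; sign now -1
(467/7): 467 mod 7 = 5, so (467/7) = (5/7)
flip (5/7) -> (7/5): both odd, 5 mod 4 = 1, 7 mod 4 = 3, so the flip contributes +1; sign now -1
(7/5): 7 mod 5 = 2, so (7/5) = (2/5)
factor out 2^1: 2 = 2^1·1; with 5 mod 8 = 5, (2/5) = -1; sign now +1; continue with (1/5)
reached (1/5) = 1, so the symbol is +1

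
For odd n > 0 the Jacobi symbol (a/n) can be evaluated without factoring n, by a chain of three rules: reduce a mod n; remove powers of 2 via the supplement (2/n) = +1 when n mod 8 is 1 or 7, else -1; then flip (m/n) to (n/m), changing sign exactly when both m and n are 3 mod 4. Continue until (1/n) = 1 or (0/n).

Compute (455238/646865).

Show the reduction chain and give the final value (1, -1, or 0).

factor out 2^1: 455238 = 2^1·227619; with 646865 mod 8 = 1, (2/646865) = +1; sign now +1; continue with (227619/646865)
flip (227619/646865) -> (646865/227619): both odd, 227619 mod 4 = 3, 646865 mod 4 = 1, so the flip contributes +1; sign now +1
(646865/227619): 646865 mod 227619 = 191627, so (646865/227619) = (191627/227619)
flip (191627/227619) -> (227619/191627): both odd, 191627 mod 4 = 3, 227619 mod 4 = 3, so the flip contributes -1; sign now -1
(227619/191627): 227619 mod 191627 = 35992, so (227619/191627) = (35992/191627)
factor out 2^3: 35992 = 2^3·4499; with 191627 mod 8 = 3, (2/191627) = -1; sign now +1; continue with (4499/191627)
flip (4499/191627) -> (191627/4499): both odd, 4499 mod 4 = 3, 191627 mod 4 = 3, so the flip contributes -1; sign now -1
(191627/4499): 191627 mod 4499 = 2669, so (191627/4499) = (2669/4499)
flip (2669/4499) -> (4499/2669): both odd, 2669 mod 4 = 1, 4499 mod 4 = 3, so the flip contributes +1; sign now -1
(4499/2669): 4499 mod 2669 = 1830, so (4499/2669) = (1830/2669)
factor out 2^1: 1830 = 2^1·915; with 2669 mod 8 = 5, (2/2669) = -1; sign now +1; continue with (915/2669)
flip (915/2669) -> (2669/915): both odd, 915 mod 4 = 3, 2669 mod 4 = 1, so the flip contributes +1; sign now +1
(2669/915): 2669 mod 915 = 839, so (2669/915) = (839/915)
flip (839/915) -> (915/839): both odd, 839 mod 4 = 3, 915 mod 4 = 3, so the flip contributes -1; sign now -1
(915/839): 915 mod 839 = 76, so (915/839) = (76/839)
factor out 2^2: 76 = 2^2·19; with 839 mod 8 = 7, (2/839) = +1; sign now -1; continue with (19/839)
flip (19/839) -> (839/19): both odd, 19 mod 4 = 3, 839 mod 4 = 3, so the flip contributes -1; sign now +1
(839/19): 839 mod 19 = 3, so (839/19) = (3/19)
flip (3/19) -> (19/3): both odd, 3 mod 4 = 3, 19 mod 4 = 3, so the flip contributes -1; sign now -1
(19/3): 19 mod 3 = 1, so (19/3) = (1/3)
reached (1/3) = 1, so the symbol is -1

-1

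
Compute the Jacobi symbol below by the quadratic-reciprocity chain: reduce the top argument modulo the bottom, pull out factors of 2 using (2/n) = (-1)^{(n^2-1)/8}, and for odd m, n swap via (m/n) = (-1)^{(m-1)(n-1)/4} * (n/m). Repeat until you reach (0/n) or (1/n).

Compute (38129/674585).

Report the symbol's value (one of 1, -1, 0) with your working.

1

flip (38129/674585) -> (674585/38129): both odd, 38129 mod 4 = 1, 674585 mod 4 = 1, so the flip contributes +1; sign now +1
(674585/38129): 674585 mod 38129 = 26392, so (674585/38129) = (26392/38129)
factor out 2^3: 26392 = 2^3·3299; with 38129 mod 8 = 1, (2/38129) = +1; sign now +1; continue with (3299/38129)
flip (3299/38129) -> (38129/3299): both odd, 3299 mod 4 = 3, 38129 mod 4 = 1, so the flip contributes +1; sign now +1
(38129/3299): 38129 mod 3299 = 1840, so (38129/3299) = (1840/3299)
factor out 2^4: 1840 = 2^4·115; with 3299 mod 8 = 3, (2/3299) = -1; sign now +1; continue with (115/3299)
flip (115/3299) -> (3299/115): both odd, 115 mod 4 = 3, 3299 mod 4 = 3, so the flip contributes -1; sign now -1
(3299/115): 3299 mod 115 = 79, so (3299/115) = (79/115)
flip (79/115) -> (115/79): both odd, 79 mod 4 = 3, 115 mod 4 = 3, so the flip contributes -1; sign now +1
(115/79): 115 mod 79 = 36, so (115/79) = (36/79)
factor out 2^2: 36 = 2^2·9; with 79 mod 8 = 7, (2/79) = +1; sign now +1; continue with (9/79)
flip (9/79) -> (79/9): both odd, 9 mod 4 = 1, 79 mod 4 = 3, so the flip contributes +1; sign now +1
(79/9): 79 mod 9 = 7, so (79/9) = (7/9)
flip (7/9) -> (9/7): both odd, 7 mod 4 = 3, 9 mod 4 = 1, so the flip contributes +1; sign now +1
(9/7): 9 mod 7 = 2, so (9/7) = (2/7)
factor out 2^1: 2 = 2^1·1; with 7 mod 8 = 7, (2/7) = +1; sign now +1; continue with (1/7)
reached (1/7) = 1, so the symbol is +1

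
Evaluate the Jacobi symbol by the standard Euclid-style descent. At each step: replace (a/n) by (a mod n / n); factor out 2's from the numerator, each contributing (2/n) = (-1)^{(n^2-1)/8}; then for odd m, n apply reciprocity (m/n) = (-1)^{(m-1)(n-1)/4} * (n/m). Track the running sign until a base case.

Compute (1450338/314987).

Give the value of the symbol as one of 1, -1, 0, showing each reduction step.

0

(1450338/314987) = (190390/314987)   [reduce mod 314987]
190390 = 2^1·95195; (2/314987) = -1 since 314987 mod 8 = 3, so (190390/314987) = (-1)^1·(95195/314987); sign now -1
reciprocity: (95195/314987) = -1·(314987/95195) since 95195 mod 4 = 3, 314987 mod 4 = 3; sign now +1
(314987/95195) = (29402/95195)   [reduce mod 95195]
29402 = 2^1·14701; (2/95195) = -1 since 95195 mod 8 = 3, so (29402/95195) = (-1)^1·(14701/95195); sign now -1
reciprocity: (14701/95195) = +1·(95195/14701) since 14701 mod 4 = 1, 95195 mod 4 = 3; sign now -1
(95195/14701) = (6989/14701)   [reduce mod 14701]
reciprocity: (6989/14701) = +1·(14701/6989) since 6989 mod 4 = 1, 14701 mod 4 = 1; sign now -1
(14701/6989) = (723/6989)   [reduce mod 6989]
reciprocity: (723/6989) = +1·(6989/723) since 723 mod 4 = 3, 6989 mod 4 = 1; sign now -1
(6989/723) = (482/723)   [reduce mod 723]
482 = 2^1·241; (2/723) = -1 since 723 mod 8 = 3, so (482/723) = (-1)^1·(241/723); sign now +1
reciprocity: (241/723) = +1·(723/241) since 241 mod 4 = 1, 723 mod 4 = 3; sign now +1
(723/241) = (0/241)   [reduce mod 241]
(0/241) = 0   [gcd(a, n) > 1]; final value = 0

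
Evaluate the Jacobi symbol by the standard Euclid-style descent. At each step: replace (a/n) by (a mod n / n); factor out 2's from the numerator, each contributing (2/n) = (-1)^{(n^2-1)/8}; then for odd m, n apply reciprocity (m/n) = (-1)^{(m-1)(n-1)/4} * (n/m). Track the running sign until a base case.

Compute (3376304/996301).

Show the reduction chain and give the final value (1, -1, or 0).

(3376304/996301) = (387401/996301)   [reduce mod 996301]
reciprocity: (387401/996301) = +1·(996301/387401) since 387401 mod 4 = 1, 996301 mod 4 = 1; sign now +1
(996301/387401) = (221499/387401)   [reduce mod 387401]
reciprocity: (221499/387401) = +1·(387401/221499) since 221499 mod 4 = 3, 387401 mod 4 = 1; sign now +1
(387401/221499) = (165902/221499)   [reduce mod 221499]
165902 = 2^1·82951; (2/221499) = -1 since 221499 mod 8 = 3, so (165902/221499) = (-1)^1·(82951/221499); sign now -1
reciprocity: (82951/221499) = -1·(221499/82951) since 82951 mod 4 = 3, 221499 mod 4 = 3; sign now +1
(221499/82951) = (55597/82951)   [reduce mod 82951]
reciprocity: (55597/82951) = +1·(82951/55597) since 55597 mod 4 = 1, 82951 mod 4 = 3; sign now +1
(82951/55597) = (27354/55597)   [reduce mod 55597]
27354 = 2^1·13677; (2/55597) = -1 since 55597 mod 8 = 5, so (27354/55597) = (-1)^1·(13677/55597); sign now -1
reciprocity: (13677/55597) = +1·(55597/13677) since 13677 mod 4 = 1, 55597 mod 4 = 1; sign now -1
(55597/13677) = (889/13677)   [reduce mod 13677]
reciprocity: (889/13677) = +1·(13677/889) since 889 mod 4 = 1, 13677 mod 4 = 1; sign now -1
(13677/889) = (342/889)   [reduce mod 889]
342 = 2^1·171; (2/889) = +1 since 889 mod 8 = 1, so (342/889) = (+1)^1·(171/889); sign now -1
reciprocity: (171/889) = +1·(889/171) since 171 mod 4 = 3, 889 mod 4 = 1; sign now -1
(889/171) = (34/171)   [reduce mod 171]
34 = 2^1·17; (2/171) = -1 since 171 mod 8 = 3, so (34/171) = (-1)^1·(17/171); sign now +1
reciprocity: (17/171) = +1·(171/17) since 17 mod 4 = 1, 171 mod 4 = 3; sign now +1
(171/17) = (1/17)   [reduce mod 17]
(1/17) = 1; final value = sign = +1

1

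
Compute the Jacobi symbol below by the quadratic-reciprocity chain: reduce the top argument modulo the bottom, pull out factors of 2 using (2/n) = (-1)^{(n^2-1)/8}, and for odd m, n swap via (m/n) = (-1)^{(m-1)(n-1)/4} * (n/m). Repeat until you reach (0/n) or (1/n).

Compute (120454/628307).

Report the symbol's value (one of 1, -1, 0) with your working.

120454 = 2^1·60227; (2/628307) = -1 since 628307 mod 8 = 3, so (120454/628307) = (-1)^1·(60227/628307); sign now -1
reciprocity: (60227/628307) = -1·(628307/60227) since 60227 mod 4 = 3, 628307 mod 4 = 3; sign now +1
(628307/60227) = (26037/60227)   [reduce mod 60227]
reciprocity: (26037/60227) = +1·(60227/26037) since 26037 mod 4 = 1, 60227 mod 4 = 3; sign now +1
(60227/26037) = (8153/26037)   [reduce mod 26037]
reciprocity: (8153/26037) = +1·(26037/8153) since 8153 mod 4 = 1, 26037 mod 4 = 1; sign now +1
(26037/8153) = (1578/8153)   [reduce mod 8153]
1578 = 2^1·789; (2/8153) = +1 since 8153 mod 8 = 1, so (1578/8153) = (+1)^1·(789/8153); sign now +1
reciprocity: (789/8153) = +1·(8153/789) since 789 mod 4 = 1, 8153 mod 4 = 1; sign now +1
(8153/789) = (263/789)   [reduce mod 789]
reciprocity: (263/789) = +1·(789/263) since 263 mod 4 = 3, 789 mod 4 = 1; sign now +1
(789/263) = (0/263)   [reduce mod 263]
(0/263) = 0   [gcd(a, n) > 1]; final value = 0

0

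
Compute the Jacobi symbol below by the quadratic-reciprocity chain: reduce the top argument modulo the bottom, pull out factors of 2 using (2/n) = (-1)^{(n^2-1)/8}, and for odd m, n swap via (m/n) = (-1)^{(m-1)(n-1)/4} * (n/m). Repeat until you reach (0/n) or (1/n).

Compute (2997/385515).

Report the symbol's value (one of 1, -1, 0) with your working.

reciprocity: (2997/385515) = +1·(385515/2997) since 2997 mod 4 = 1, 385515 mod 4 = 3; sign now +1
(385515/2997) = (1899/2997)   [reduce mod 2997]
reciprocity: (1899/2997) = +1·(2997/1899) since 1899 mod 4 = 3, 2997 mod 4 = 1; sign now +1
(2997/1899) = (1098/1899)   [reduce mod 1899]
1098 = 2^1·549; (2/1899) = -1 since 1899 mod 8 = 3, so (1098/1899) = (-1)^1·(549/1899); sign now -1
reciprocity: (549/1899) = +1·(1899/549) since 549 mod 4 = 1, 1899 mod 4 = 3; sign now -1
(1899/549) = (252/549)   [reduce mod 549]
252 = 2^2·63; (2/549) = -1 since 549 mod 8 = 5, so (252/549) = (-1)^2·(63/549); sign now -1
reciprocity: (63/549) = +1·(549/63) since 63 mod 4 = 3, 549 mod 4 = 1; sign now -1
(549/63) = (45/63)   [reduce mod 63]
reciprocity: (45/63) = +1·(63/45) since 45 mod 4 = 1, 63 mod 4 = 3; sign now -1
(63/45) = (18/45)   [reduce mod 45]
18 = 2^1·9; (2/45) = -1 since 45 mod 8 = 5, so (18/45) = (-1)^1·(9/45); sign now +1
reciprocity: (9/45) = +1·(45/9) since 9 mod 4 = 1, 45 mod 4 = 1; sign now +1
(45/9) = (0/9)   [reduce mod 9]
(0/9) = 0   [gcd(a, n) > 1]; final value = 0

0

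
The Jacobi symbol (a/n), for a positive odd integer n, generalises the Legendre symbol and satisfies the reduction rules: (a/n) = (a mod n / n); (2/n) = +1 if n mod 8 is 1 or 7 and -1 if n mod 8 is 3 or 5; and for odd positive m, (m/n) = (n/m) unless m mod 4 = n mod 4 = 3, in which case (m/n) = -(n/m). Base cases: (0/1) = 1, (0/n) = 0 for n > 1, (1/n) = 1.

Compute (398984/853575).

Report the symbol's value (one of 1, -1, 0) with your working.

1

factor out 2^3: 398984 = 2^3·49873; with 853575 mod 8 = 7, (2/853575) = +1; sign now +1; continue with (49873/853575)
flip (49873/853575) -> (853575/49873): both odd, 49873 mod 4 = 1, 853575 mod 4 = 3, so the flip contributes +1; sign now +1
(853575/49873): 853575 mod 49873 = 5734, so (853575/49873) = (5734/49873)
factor out 2^1: 5734 = 2^1·2867; with 49873 mod 8 = 1, (2/49873) = +1; sign now +1; continue with (2867/49873)
flip (2867/49873) -> (49873/2867): both odd, 2867 mod 4 = 3, 49873 mod 4 = 1, so the flip contributes +1; sign now +1
(49873/2867): 49873 mod 2867 = 1134, so (49873/2867) = (1134/2867)
factor out 2^1: 1134 = 2^1·567; with 2867 mod 8 = 3, (2/2867) = -1; sign now -1; continue with (567/2867)
flip (567/2867) -> (2867/567): both odd, 567 mod 4 = 3, 2867 mod 4 = 3, so the flip contributes -1; sign now +1
(2867/567): 2867 mod 567 = 32, so (2867/567) = (32/567)
factor out 2^5: 32 = 2^5·1; with 567 mod 8 = 7, (2/567) = +1; sign now +1; continue with (1/567)
reached (1/567) = 1, so the symbol is +1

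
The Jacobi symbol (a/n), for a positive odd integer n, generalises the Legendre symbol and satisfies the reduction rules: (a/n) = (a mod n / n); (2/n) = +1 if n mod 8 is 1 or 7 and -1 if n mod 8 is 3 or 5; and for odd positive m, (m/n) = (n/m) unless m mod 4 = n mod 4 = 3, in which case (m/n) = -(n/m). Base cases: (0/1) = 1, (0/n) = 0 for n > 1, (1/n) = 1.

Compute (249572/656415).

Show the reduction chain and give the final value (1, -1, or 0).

1

249572 = 2^2·62393; (2/656415) = +1 since 656415 mod 8 = 7, so (249572/656415) = (+1)^2·(62393/656415); sign now +1
reciprocity: (62393/656415) = +1·(656415/62393) since 62393 mod 4 = 1, 656415 mod 4 = 3; sign now +1
(656415/62393) = (32485/62393)   [reduce mod 62393]
reciprocity: (32485/62393) = +1·(62393/32485) since 32485 mod 4 = 1, 62393 mod 4 = 1; sign now +1
(62393/32485) = (29908/32485)   [reduce mod 32485]
29908 = 2^2·7477; (2/32485) = -1 since 32485 mod 8 = 5, so (29908/32485) = (-1)^2·(7477/32485); sign now +1
reciprocity: (7477/32485) = +1·(32485/7477) since 7477 mod 4 = 1, 32485 mod 4 = 1; sign now +1
(32485/7477) = (2577/7477)   [reduce mod 7477]
reciprocity: (2577/7477) = +1·(7477/2577) since 2577 mod 4 = 1, 7477 mod 4 = 1; sign now +1
(7477/2577) = (2323/2577)   [reduce mod 2577]
reciprocity: (2323/2577) = +1·(2577/2323) since 2323 mod 4 = 3, 2577 mod 4 = 1; sign now +1
(2577/2323) = (254/2323)   [reduce mod 2323]
254 = 2^1·127; (2/2323) = -1 since 2323 mod 8 = 3, so (254/2323) = (-1)^1·(127/2323); sign now -1
reciprocity: (127/2323) = -1·(2323/127) since 127 mod 4 = 3, 2323 mod 4 = 3; sign now +1
(2323/127) = (37/127)   [reduce mod 127]
reciprocity: (37/127) = +1·(127/37) since 37 mod 4 = 1, 127 mod 4 = 3; sign now +1
(127/37) = (16/37)   [reduce mod 37]
16 = 2^4·1; (2/37) = -1 since 37 mod 8 = 5, so (16/37) = (-1)^4·(1/37); sign now +1
(1/37) = 1; final value = sign = +1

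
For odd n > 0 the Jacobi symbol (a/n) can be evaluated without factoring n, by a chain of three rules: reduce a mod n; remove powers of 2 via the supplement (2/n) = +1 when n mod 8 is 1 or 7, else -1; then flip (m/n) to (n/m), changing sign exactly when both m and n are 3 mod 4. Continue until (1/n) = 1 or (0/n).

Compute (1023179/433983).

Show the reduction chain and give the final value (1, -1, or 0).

(1023179/433983): 1023179 mod 433983 = 155213, so (1023179/433983) = (155213/433983)
flip (155213/433983) -> (433983/155213): both odd, 155213 mod 4 = 1, 433983 mod 4 = 3, so the flip contributes +1; sign now +1
(433983/155213): 433983 mod 155213 = 123557, so (433983/155213) = (123557/155213)
flip (123557/155213) -> (155213/123557): both odd, 123557 mod 4 = 1, 155213 mod 4 = 1, so the flip contributes +1; sign now +1
(155213/123557): 155213 mod 123557 = 31656, so (155213/123557) = (31656/123557)
factor out 2^3: 31656 = 2^3·3957; with 123557 mod 8 = 5, (2/123557) = -1; sign now -1; continue with (3957/123557)
flip (3957/123557) -> (123557/3957): both odd, 3957 mod 4 = 1, 123557 mod 4 = 1, so the flip contributes +1; sign now -1
(123557/3957): 123557 mod 3957 = 890, so (123557/3957) = (890/3957)
factor out 2^1: 890 = 2^1·445; with 3957 mod 8 = 5, (2/3957) = -1; sign now +1; continue with (445/3957)
flip (445/3957) -> (3957/445): both odd, 445 mod 4 = 1, 3957 mod 4 = 1, so the flip contributes +1; sign now +1
(3957/445): 3957 mod 445 = 397, so (3957/445) = (397/445)
flip (397/445) -> (445/397): both odd, 397 mod 4 = 1, 445 mod 4 = 1, so the flip contributes +1; sign now +1
(445/397): 445 mod 397 = 48, so (445/397) = (48/397)
factor out 2^4: 48 = 2^4·3; with 397 mod 8 = 5, (2/397) = -1; sign now +1; continue with (3/397)
flip (3/397) -> (397/3): both odd, 3 mod 4 = 3, 397 mod 4 = 1, so the flip contributes +1; sign now +1
(397/3): 397 mod 3 = 1, so (397/3) = (1/3)
reached (1/3) = 1, so the symbol is +1

1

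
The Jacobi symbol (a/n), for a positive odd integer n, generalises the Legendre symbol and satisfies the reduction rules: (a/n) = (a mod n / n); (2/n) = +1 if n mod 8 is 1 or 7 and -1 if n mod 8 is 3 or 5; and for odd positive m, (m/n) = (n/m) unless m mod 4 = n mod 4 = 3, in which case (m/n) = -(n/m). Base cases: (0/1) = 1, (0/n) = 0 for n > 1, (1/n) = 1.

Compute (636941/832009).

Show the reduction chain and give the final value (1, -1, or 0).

1

reciprocity: (636941/832009) = +1·(832009/636941) since 636941 mod 4 = 1, 832009 mod 4 = 1; sign now +1
(832009/636941) = (195068/636941)   [reduce mod 636941]
195068 = 2^2·48767; (2/636941) = -1 since 636941 mod 8 = 5, so (195068/636941) = (-1)^2·(48767/636941); sign now +1
reciprocity: (48767/636941) = +1·(636941/48767) since 48767 mod 4 = 3, 636941 mod 4 = 1; sign now +1
(636941/48767) = (2970/48767)   [reduce mod 48767]
2970 = 2^1·1485; (2/48767) = +1 since 48767 mod 8 = 7, so (2970/48767) = (+1)^1·(1485/48767); sign now +1
reciprocity: (1485/48767) = +1·(48767/1485) since 1485 mod 4 = 1, 48767 mod 4 = 3; sign now +1
(48767/1485) = (1247/1485)   [reduce mod 1485]
reciprocity: (1247/1485) = +1·(1485/1247) since 1247 mod 4 = 3, 1485 mod 4 = 1; sign now +1
(1485/1247) = (238/1247)   [reduce mod 1247]
238 = 2^1·119; (2/1247) = +1 since 1247 mod 8 = 7, so (238/1247) = (+1)^1·(119/1247); sign now +1
reciprocity: (119/1247) = -1·(1247/119) since 119 mod 4 = 3, 1247 mod 4 = 3; sign now -1
(1247/119) = (57/119)   [reduce mod 119]
reciprocity: (57/119) = +1·(119/57) since 57 mod 4 = 1, 119 mod 4 = 3; sign now -1
(119/57) = (5/57)   [reduce mod 57]
reciprocity: (5/57) = +1·(57/5) since 5 mod 4 = 1, 57 mod 4 = 1; sign now -1
(57/5) = (2/5)   [reduce mod 5]
2 = 2^1·1; (2/5) = -1 since 5 mod 8 = 5, so (2/5) = (-1)^1·(1/5); sign now +1
(1/5) = 1; final value = sign = +1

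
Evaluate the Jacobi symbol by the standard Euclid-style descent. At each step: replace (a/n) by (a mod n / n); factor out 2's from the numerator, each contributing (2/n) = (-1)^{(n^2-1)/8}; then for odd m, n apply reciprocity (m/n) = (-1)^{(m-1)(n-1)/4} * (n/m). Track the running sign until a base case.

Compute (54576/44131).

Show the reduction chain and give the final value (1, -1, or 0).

(54576/44131) = (10445/44131)   [reduce mod 44131]
reciprocity: (10445/44131) = +1·(44131/10445) since 10445 mod 4 = 1, 44131 mod 4 = 3; sign now +1
(44131/10445) = (2351/10445)   [reduce mod 10445]
reciprocity: (2351/10445) = +1·(10445/2351) since 2351 mod 4 = 3, 10445 mod 4 = 1; sign now +1
(10445/2351) = (1041/2351)   [reduce mod 2351]
reciprocity: (1041/2351) = +1·(2351/1041) since 1041 mod 4 = 1, 2351 mod 4 = 3; sign now +1
(2351/1041) = (269/1041)   [reduce mod 1041]
reciprocity: (269/1041) = +1·(1041/269) since 269 mod 4 = 1, 1041 mod 4 = 1; sign now +1
(1041/269) = (234/269)   [reduce mod 269]
234 = 2^1·117; (2/269) = -1 since 269 mod 8 = 5, so (234/269) = (-1)^1·(117/269); sign now -1
reciprocity: (117/269) = +1·(269/117) since 117 mod 4 = 1, 269 mod 4 = 1; sign now -1
(269/117) = (35/117)   [reduce mod 117]
reciprocity: (35/117) = +1·(117/35) since 35 mod 4 = 3, 117 mod 4 = 1; sign now -1
(117/35) = (12/35)   [reduce mod 35]
12 = 2^2·3; (2/35) = -1 since 35 mod 8 = 3, so (12/35) = (-1)^2·(3/35); sign now -1
reciprocity: (3/35) = -1·(35/3) since 3 mod 4 = 3, 35 mod 4 = 3; sign now +1
(35/3) = (2/3)   [reduce mod 3]
2 = 2^1·1; (2/3) = -1 since 3 mod 8 = 3, so (2/3) = (-1)^1·(1/3); sign now -1
(1/3) = 1; final value = sign = -1

-1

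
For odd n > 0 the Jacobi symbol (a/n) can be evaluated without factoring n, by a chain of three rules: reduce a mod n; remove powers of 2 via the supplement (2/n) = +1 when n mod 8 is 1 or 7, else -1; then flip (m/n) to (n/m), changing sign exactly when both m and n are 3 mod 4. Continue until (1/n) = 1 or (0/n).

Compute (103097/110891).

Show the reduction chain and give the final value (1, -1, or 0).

-1

reciprocity: (103097/110891) = +1·(110891/103097) since 103097 mod 4 = 1, 110891 mod 4 = 3; sign now +1
(110891/103097) = (7794/103097)   [reduce mod 103097]
7794 = 2^1·3897; (2/103097) = +1 since 103097 mod 8 = 1, so (7794/103097) = (+1)^1·(3897/103097); sign now +1
reciprocity: (3897/103097) = +1·(103097/3897) since 3897 mod 4 = 1, 103097 mod 4 = 1; sign now +1
(103097/3897) = (1775/3897)   [reduce mod 3897]
reciprocity: (1775/3897) = +1·(3897/1775) since 1775 mod 4 = 3, 3897 mod 4 = 1; sign now +1
(3897/1775) = (347/1775)   [reduce mod 1775]
reciprocity: (347/1775) = -1·(1775/347) since 347 mod 4 = 3, 1775 mod 4 = 3; sign now -1
(1775/347) = (40/347)   [reduce mod 347]
40 = 2^3·5; (2/347) = -1 since 347 mod 8 = 3, so (40/347) = (-1)^3·(5/347); sign now +1
reciprocity: (5/347) = +1·(347/5) since 5 mod 4 = 1, 347 mod 4 = 3; sign now +1
(347/5) = (2/5)   [reduce mod 5]
2 = 2^1·1; (2/5) = -1 since 5 mod 8 = 5, so (2/5) = (-1)^1·(1/5); sign now -1
(1/5) = 1; final value = sign = -1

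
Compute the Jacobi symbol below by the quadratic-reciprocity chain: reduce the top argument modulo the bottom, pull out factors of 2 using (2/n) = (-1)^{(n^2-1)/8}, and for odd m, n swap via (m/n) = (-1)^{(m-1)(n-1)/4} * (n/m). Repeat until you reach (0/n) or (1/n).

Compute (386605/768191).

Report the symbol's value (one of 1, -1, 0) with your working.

flip (386605/768191) -> (768191/386605): both odd, 386605 mod 4 = 1, 768191 mod 4 = 3, so the flip contributes +1; sign now +1
(768191/386605): 768191 mod 386605 = 381586, so (768191/386605) = (381586/386605)
factor out 2^1: 381586 = 2^1·190793; with 386605 mod 8 = 5, (2/386605) = -1; sign now -1; continue with (190793/386605)
flip (190793/386605) -> (386605/190793): both odd, 190793 mod 4 = 1, 386605 mod 4 = 1, so the flip contributes +1; sign now -1
(386605/190793): 386605 mod 190793 = 5019, so (386605/190793) = (5019/190793)
flip (5019/190793) -> (190793/5019): both odd, 5019 mod 4 = 3, 190793 mod 4 = 1, so the flip contributes +1; sign now -1
(190793/5019): 190793 mod 5019 = 71, so (190793/5019) = (71/5019)
flip (71/5019) -> (5019/71): both odd, 71 mod 4 = 3, 5019 mod 4 = 3, so the flip contributes -1; sign now +1
(5019/71): 5019 mod 71 = 49, so (5019/71) = (49/71)
flip (49/71) -> (71/49): both odd, 49 mod 4 = 1, 71 mod 4 = 3, so the flip contributes +1; sign now +1
(71/49): 71 mod 49 = 22, so (71/49) = (22/49)
factor out 2^1: 22 = 2^1·11; with 49 mod 8 = 1, (2/49) = +1; sign now +1; continue with (11/49)
flip (11/49) -> (49/11): both odd, 11 mod 4 = 3, 49 mod 4 = 1, so the flip contributes +1; sign now +1
(49/11): 49 mod 11 = 5, so (49/11) = (5/11)
flip (5/11) -> (11/5): both odd, 5 mod 4 = 1, 11 mod 4 = 3, so the flip contributes +1; sign now +1
(11/5): 11 mod 5 = 1, so (11/5) = (1/5)
reached (1/5) = 1, so the symbol is +1

1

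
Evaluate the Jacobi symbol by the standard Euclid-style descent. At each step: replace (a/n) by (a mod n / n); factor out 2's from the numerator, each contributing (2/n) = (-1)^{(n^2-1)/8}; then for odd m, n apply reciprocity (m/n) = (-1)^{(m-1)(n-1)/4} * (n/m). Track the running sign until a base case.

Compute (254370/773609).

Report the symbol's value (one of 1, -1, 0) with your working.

factor out 2^1: 254370 = 2^1·127185; with 773609 mod 8 = 1, (2/773609) = +1; sign now +1; continue with (127185/773609)
flip (127185/773609) -> (773609/127185): both odd, 127185 mod 4 = 1, 773609 mod 4 = 1, so the flip contributes +1; sign now +1
(773609/127185): 773609 mod 127185 = 10499, so (773609/127185) = (10499/127185)
flip (10499/127185) -> (127185/10499): both odd, 10499 mod 4 = 3, 127185 mod 4 = 1, so the flip contributes +1; sign now +1
(127185/10499): 127185 mod 10499 = 1197, so (127185/10499) = (1197/10499)
flip (1197/10499) -> (10499/1197): both odd, 1197 mod 4 = 1, 10499 mod 4 = 3, so the flip contributes +1; sign now +1
(10499/1197): 10499 mod 1197 = 923, so (10499/1197) = (923/1197)
flip (923/1197) -> (1197/923): both odd, 923 mod 4 = 3, 1197 mod 4 = 1, so the flip contributes +1; sign now +1
(1197/923): 1197 mod 923 = 274, so (1197/923) = (274/923)
factor out 2^1: 274 = 2^1·137; with 923 mod 8 = 3, (2/923) = -1; sign now -1; continue with (137/923)
flip (137/923) -> (923/137): both odd, 137 mod 4 = 1, 923 mod 4 = 3, so the flip contributes +1; sign now -1
(923/137): 923 mod 137 = 101, so (923/137) = (101/137)
flip (101/137) -> (137/101): both odd, 101 mod 4 = 1, 137 mod 4 = 1, so the flip contributes +1; sign now -1
(137/101): 137 mod 101 = 36, so (137/101) = (36/101)
factor out 2^2: 36 = 2^2·9; with 101 mod 8 = 5, (2/101) = -1; sign now -1; continue with (9/101)
flip (9/101) -> (101/9): both odd, 9 mod 4 = 1, 101 mod 4 = 1, so the flip contributes +1; sign now -1
(101/9): 101 mod 9 = 2, so (101/9) = (2/9)
factor out 2^1: 2 = 2^1·1; with 9 mod 8 = 1, (2/9) = +1; sign now -1; continue with (1/9)
reached (1/9) = 1, so the symbol is -1

-1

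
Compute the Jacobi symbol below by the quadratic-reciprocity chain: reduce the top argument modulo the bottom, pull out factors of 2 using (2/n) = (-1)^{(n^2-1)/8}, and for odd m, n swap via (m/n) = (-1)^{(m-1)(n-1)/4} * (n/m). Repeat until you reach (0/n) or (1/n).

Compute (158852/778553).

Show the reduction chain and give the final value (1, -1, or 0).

factor out 2^2: 158852 = 2^2·39713; with 778553 mod 8 = 1, (2/778553) = +1; sign now +1; continue with (39713/778553)
flip (39713/778553) -> (778553/39713): both odd, 39713 mod 4 = 1, 778553 mod 4 = 1, so the flip contributes +1; sign now +1
(778553/39713): 778553 mod 39713 = 24006, so (778553/39713) = (24006/39713)
factor out 2^1: 24006 = 2^1·12003; with 39713 mod 8 = 1, (2/39713) = +1; sign now +1; continue with (12003/39713)
flip (12003/39713) -> (39713/12003): both odd, 12003 mod 4 = 3, 39713 mod 4 = 1, so the flip contributes +1; sign now +1
(39713/12003): 39713 mod 12003 = 3704, so (39713/12003) = (3704/12003)
factor out 2^3: 3704 = 2^3·463; with 12003 mod 8 = 3, (2/12003) = -1; sign now -1; continue with (463/12003)
flip (463/12003) -> (12003/463): both odd, 463 mod 4 = 3, 12003 mod 4 = 3, so the flip contributes -1; sign now +1
(12003/463): 12003 mod 463 = 428, so (12003/463) = (428/463)
factor out 2^2: 428 = 2^2·107; with 463 mod 8 = 7, (2/463) = +1; sign now +1; continue with (107/463)
flip (107/463) -> (463/107): both odd, 107 mod 4 = 3, 463 mod 4 = 3, so the flip contributes -1; sign now -1
(463/107): 463 mod 107 = 35, so (463/107) = (35/107)
flip (35/107) -> (107/35): both odd, 35 mod 4 = 3, 107 mod 4 = 3, so the flip contributes -1; sign now +1
(107/35): 107 mod 35 = 2, so (107/35) = (2/35)
factor out 2^1: 2 = 2^1·1; with 35 mod 8 = 3, (2/35) = -1; sign now -1; continue with (1/35)
reached (1/35) = 1, so the symbol is -1

-1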